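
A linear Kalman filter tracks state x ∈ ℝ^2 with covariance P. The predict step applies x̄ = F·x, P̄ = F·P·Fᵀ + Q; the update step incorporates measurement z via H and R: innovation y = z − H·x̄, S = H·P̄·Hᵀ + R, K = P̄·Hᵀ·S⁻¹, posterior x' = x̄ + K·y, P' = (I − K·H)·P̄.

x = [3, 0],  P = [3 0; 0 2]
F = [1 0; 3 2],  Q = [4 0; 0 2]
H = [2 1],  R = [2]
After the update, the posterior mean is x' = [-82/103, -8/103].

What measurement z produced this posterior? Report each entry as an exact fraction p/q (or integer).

x̄ = F·x = [3, 9]
P̄ = F·P·Fᵀ + Q = [7 9; 9 37]
S = H·P̄·Hᵀ + R = [103]
K = P̄·Hᵀ·S⁻¹ = [23/103; 55/103]
x' − x̄ = [-391/103, -935/103] = K·y
y = (KᵀK)⁻¹·Kᵀ·(x' − x̄) = [-17]
z = y + H·x̄ = [-17] + [15] = [-2]

z = [-2]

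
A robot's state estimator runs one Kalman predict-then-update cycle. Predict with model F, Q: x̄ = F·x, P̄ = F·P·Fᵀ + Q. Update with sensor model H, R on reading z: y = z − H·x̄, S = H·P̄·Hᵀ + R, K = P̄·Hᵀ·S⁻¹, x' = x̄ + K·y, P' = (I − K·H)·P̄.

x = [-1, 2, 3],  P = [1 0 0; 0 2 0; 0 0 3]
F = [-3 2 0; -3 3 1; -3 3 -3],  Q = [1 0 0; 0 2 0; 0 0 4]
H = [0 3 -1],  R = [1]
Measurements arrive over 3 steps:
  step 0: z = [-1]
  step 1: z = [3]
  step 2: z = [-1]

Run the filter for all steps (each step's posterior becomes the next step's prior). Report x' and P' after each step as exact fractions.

step 0: x̄ = F·x = [7, 12, 0]
step 0: P̄ = F·P·Fᵀ + Q = [18 21 21; 21 32 18; 21 18 58]
step 0: y = z − H·x̄ = [-37]
step 0: S = H·P̄·Hᵀ + R = [239]
step 0: K = P̄·Hᵀ·S⁻¹ = [42/239; 78/239; -4/239]
step 0: x' = x̄ + K·y = [119/239, -18/239, 148/239]
step 0: P' = (I − K·H)·P̄ = [2538/239 1743/239 5187/239; 1743/239 1564/239 4614/239; 5187/239 4614/239 13846/239]
step 1: x̄ = F·x = [-393/239, -263/239, -855/239]
step 1: P̄ = F·P·Fᵀ + Q = [8421/239 -252/239 25080/239; -252/239 16430/239 -32556/239; 25080/239 -32556/239 141428/239]
step 1: y = z − H·x̄ = [651/239]
step 1: S = H·P̄·Hᵀ + R = [484873/239]
step 1: K = P̄·Hᵀ·S⁻¹ = [-25836/484873; 81846/484873; -239096/484873]
step 1: x' = x̄ + K·y = [-867675/484873, -310627/484873, -2385849/484873]
step 1: P' = (I − K·H)·P̄ = [14291283/484873 8336340/484873 25034856/484873; 8336340/484873 5304166/484873 15830652/484873; 25034856/484873 15830652/484873 47731052/484873]
step 2: x̄ = F·x = [1981771/484873, -714705/484873, 8828691/484873]
step 2: P̄ = F·P·Fᵀ + Q = [50287004/484873 -8041821/484873 165731235/484873; -8041821/484873 19780495/484873 -61663011/484873; 165731235/484873 -61663011/484873 623499553/484873]
step 2: y = z − H·x̄ = [10487933/484873]
step 2: S = H·P̄·Hᵀ + R = [1171986947/484873]
step 2: K = P̄·Hᵀ·S⁻¹ = [-189856698/1171986947; 121004496/1171986947; -808488586/1171986947]
step 2: x' = x̄ + K·y = [683489111/1171986947, 889845621/1171986947, 3852011743/1171986947]
step 2: P' = (I − K·H)·P̄ = [47208540208/1171986947 27942584577/1171986947 84017610429/1171986947; 27942584577/1171986947 17613671813/1171986947 52720010943/1171986947; 84017610429/1171986947 52720010943/1171986947 158968521415/1171986947]

step 0: x' = [119/239, -18/239, 148/239], P' = [2538/239 1743/239 5187/239; 1743/239 1564/239 4614/239; 5187/239 4614/239 13846/239]
step 1: x' = [-867675/484873, -310627/484873, -2385849/484873], P' = [14291283/484873 8336340/484873 25034856/484873; 8336340/484873 5304166/484873 15830652/484873; 25034856/484873 15830652/484873 47731052/484873]
step 2: x' = [683489111/1171986947, 889845621/1171986947, 3852011743/1171986947], P' = [47208540208/1171986947 27942584577/1171986947 84017610429/1171986947; 27942584577/1171986947 17613671813/1171986947 52720010943/1171986947; 84017610429/1171986947 52720010943/1171986947 158968521415/1171986947]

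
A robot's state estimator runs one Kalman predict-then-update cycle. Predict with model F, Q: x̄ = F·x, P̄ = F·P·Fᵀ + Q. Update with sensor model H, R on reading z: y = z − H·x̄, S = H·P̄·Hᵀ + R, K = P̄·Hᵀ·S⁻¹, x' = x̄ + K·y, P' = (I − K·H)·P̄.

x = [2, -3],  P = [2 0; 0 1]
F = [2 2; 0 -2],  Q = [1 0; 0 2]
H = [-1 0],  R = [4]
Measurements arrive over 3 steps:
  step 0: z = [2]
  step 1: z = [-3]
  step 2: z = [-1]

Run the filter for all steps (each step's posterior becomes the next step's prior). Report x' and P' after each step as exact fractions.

step 0: x' = [-2, 6], P' = [52/17 -16/17; -16/17 86/17]
step 1: x' = [1867/509, -4708/509], P' = [1764/509 -1120/509; -1120/509 6706/509]
step 2: x' = [2701/27465, 78768/9155], P' = [101716/27465 -29792/9155; -29792/9155 173822/9155]

step 0: x̄ = F·x = [-2, 6]
step 0: P̄ = F·P·Fᵀ + Q = [13 -4; -4 6]
step 0: y = z − H·x̄ = [0]
step 0: S = H·P̄·Hᵀ + R = [17]
step 0: K = P̄·Hᵀ·S⁻¹ = [-13/17; 4/17]
step 0: x' = x̄ + K·y = [-2, 6]
step 0: P' = (I − K·H)·P̄ = [52/17 -16/17; -16/17 86/17]
step 1: x̄ = F·x = [8, -12]
step 1: P̄ = F·P·Fᵀ + Q = [441/17 -280/17; -280/17 378/17]
step 1: y = z − H·x̄ = [5]
step 1: S = H·P̄·Hᵀ + R = [509/17]
step 1: K = P̄·Hᵀ·S⁻¹ = [-441/509; 280/509]
step 1: x' = x̄ + K·y = [1867/509, -4708/509]
step 1: P' = (I − K·H)·P̄ = [1764/509 -1120/509; -1120/509 6706/509]
step 2: x̄ = F·x = [-5682/509, 9416/509]
step 2: P̄ = F·P·Fᵀ + Q = [25429/509 -22344/509; -22344/509 27842/509]
step 2: y = z − H·x̄ = [-6191/509]
step 2: S = H·P̄·Hᵀ + R = [27465/509]
step 2: K = P̄·Hᵀ·S⁻¹ = [-25429/27465; 7448/9155]
step 2: x' = x̄ + K·y = [2701/27465, 78768/9155]
step 2: P' = (I − K·H)·P̄ = [101716/27465 -29792/9155; -29792/9155 173822/9155]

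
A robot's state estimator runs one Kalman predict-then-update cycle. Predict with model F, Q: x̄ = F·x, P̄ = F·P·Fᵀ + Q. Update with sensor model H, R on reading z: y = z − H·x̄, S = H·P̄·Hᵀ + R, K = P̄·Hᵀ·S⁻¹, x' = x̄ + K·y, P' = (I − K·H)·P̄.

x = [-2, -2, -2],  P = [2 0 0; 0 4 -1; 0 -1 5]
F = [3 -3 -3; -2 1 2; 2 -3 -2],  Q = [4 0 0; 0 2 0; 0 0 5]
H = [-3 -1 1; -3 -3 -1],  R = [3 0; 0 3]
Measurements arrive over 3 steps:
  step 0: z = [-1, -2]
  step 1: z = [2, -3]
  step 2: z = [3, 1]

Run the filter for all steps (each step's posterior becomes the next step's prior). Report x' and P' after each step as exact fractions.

step 0: x' = [14799/23957, -3837/23957, 19342/23957], P' = [107231/23957 -151419/23957 139341/23957; -151419/23957 221916/23957 -203574/23957; 139341/23957 -203574/23957 218049/23957]
step 1: x' = [-135362202/526785367, 351200806/526785367, 847069131/526785367], P' = [1495144384/526785367 -2069613339/526785367 1956567849/526785367; -2069613339/526785367 3039854244/526785367 -2858221050/526785367; 1956567849/526785367 -2858221050/526785367 3381463659/526785367]
step 2: x' = [-20813045062191/7642889977475, 23235619869982/7642889977475, -2986362659116/1528577995495], P' = [21622721854553/7642889977475 -29936547867981/7642889977475 5640379655343/1528577995495; -29936547867981/7642889977475 43987169714412/7642889977475 -8243937944106/1528577995495; 5640379655343/1528577995495 -8243937944106/1528577995495 1945611677751/305715599099]

step 0: x̄ = F·x = [6, -2, 6]
step 0: P̄ = F·P·Fᵀ + Q = [85 -45 63; -45 30 -32; 63 -32 57]
step 0: y = z − H·x̄ = [9, 16]
step 0: S = H·P̄·Hᵀ + R = [271 322; 322 471]
step 0: K = P̄·Hᵀ·S⁻¹ = [-10311/23957 -2259/23957; 9589/23957 -2639/23957; 1200/23957 -8450/23957]
step 0: x' = x̄ + K·y = [14799/23957, -3837/23957, 19342/23957]
step 0: P' = (I − K·H)·P̄ = [107231/23957 -151419/23957 139341/23957; -151419/23957 221916/23957 -203574/23957; 139341/23957 -203574/23957 218049/23957]
step 1: x̄ = F·x = [-2118/23957, 5249/23957, 2425/23957]
step 1: P̄ = F·P·Fᵀ + Q = [1573664/23957 -475941/23957 1494507/23957; -475941/23957 247602/23957 -434900/23957; 1494507/23957 -434900/23957 1677561/23957]
step 1: y = z − H·x̄ = [44384/23957, -60053/23957]
step 1: S = H·P̄·Hᵀ + R = [5207122/23957 8386729/23957; 8386729/23957 15931530/23957]
step 1: K = P̄·Hᵀ·S⁻¹ = [-153083988/526785367 -77720328/526785367; 103588241/526785367 -17500555/526785367; 123327054/526785367 -225501352/526785367]
step 1: x' = x̄ + K·y = [-135362202/526785367, 351200806/526785367, 847069131/526785367]
step 1: P' = (I − K·H)·P̄ = [1495144384/526785367 -2069613339/526785367 1956567849/526785367; -2069613339/526785367 3039854244/526785367 -2858221050/526785367; 1956567849/526785367 -2858221050/526785367 3381463659/526785367]
step 2: x̄ = F·x = [-4000896417/526785367, 2316063472/526785367, -3018465084/526785367]
step 2: P̄ = F·P·Fᵀ + Q = [23942141971/526785367 -7802927403/526785367 21310406601/526785367; -7802927403/526785367 4792883514/526785367 -6664590424/526785367; 21310406601/526785367 -6664590424/526785367 24383211879/526785367]
step 2: y = z − H·x̄ = [-5087804594/526785367, -7546178552/526785367]
step 2: S = H·P̄·Hᵀ + R = [84884906057/526785367 125168768414/526785367; 125168768414/526785367 232001001153/526785367]
step 2: K = P̄·Hᵀ·S⁻¹ = [-2243239806321/7642889977475 -1086806745477/7642889977475; 1534261389667/7642889977475 -310725272921/7642889977475; 350285788944/1528577995495 -639127840822/1528577995495]
step 2: x' = x̄ + K·y = [-20813045062191/7642889977475, 23235619869982/7642889977475, -2986362659116/1528577995495]
step 2: P' = (I − K·H)·P̄ = [21622721854553/7642889977475 -29936547867981/7642889977475 5640379655343/1528577995495; -29936547867981/7642889977475 43987169714412/7642889977475 -8243937944106/1528577995495; 5640379655343/1528577995495 -8243937944106/1528577995495 1945611677751/305715599099]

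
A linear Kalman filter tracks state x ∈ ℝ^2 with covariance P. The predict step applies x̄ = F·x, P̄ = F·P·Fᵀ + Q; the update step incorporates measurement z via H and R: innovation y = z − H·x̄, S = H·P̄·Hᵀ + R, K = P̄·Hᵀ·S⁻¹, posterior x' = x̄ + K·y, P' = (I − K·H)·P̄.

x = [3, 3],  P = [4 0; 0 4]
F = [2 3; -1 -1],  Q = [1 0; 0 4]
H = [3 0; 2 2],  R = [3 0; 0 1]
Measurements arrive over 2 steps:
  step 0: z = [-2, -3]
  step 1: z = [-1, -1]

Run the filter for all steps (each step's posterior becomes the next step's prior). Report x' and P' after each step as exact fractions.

step 0: x' = [-1865/3092, -661/773], P' = [997/3092 -241/773; -241/773 416/773]
step 1: x' = [-211997/313318, 66927/313318], P' = [45543/156659 -86925/313318; -86925/313318 78387/156659]

step 0: x̄ = F·x = [15, -6]
step 0: P̄ = F·P·Fᵀ + Q = [53 -20; -20 12]
step 0: y = z − H·x̄ = [-47, -21]
step 0: S = H·P̄·Hᵀ + R = [480 198; 198 101]
step 0: K = P̄·Hᵀ·S⁻¹ = [997/3092 33/1546; -241/773 350/773]
step 0: x' = x̄ + K·y = [-1865/3092, -661/773]
step 0: P' = (I − K·H)·P̄ = [997/3092 -241/773; -241/773 416/773]
step 1: x̄ = F·x = [-5831/1546, 4509/3092]
step 1: P̄ = F·P·Fᵀ + Q = [2622/773 -1083/1546; -1083/1546 13101/3092]
step 1: y = z − H·x̄ = [15947/1546, 5607/1546]
step 1: S = H·P̄·Hᵀ + R = [25917/773 12483/773; 12483/773 20030/773]
step 1: K = P̄·Hᵀ·S⁻¹ = [45543/156659 4161/156659; -86925/313318 69849/156659]
step 1: x' = x̄ + K·y = [-211997/313318, 66927/313318]
step 1: P' = (I − K·H)·P̄ = [45543/156659 -86925/313318; -86925/313318 78387/156659]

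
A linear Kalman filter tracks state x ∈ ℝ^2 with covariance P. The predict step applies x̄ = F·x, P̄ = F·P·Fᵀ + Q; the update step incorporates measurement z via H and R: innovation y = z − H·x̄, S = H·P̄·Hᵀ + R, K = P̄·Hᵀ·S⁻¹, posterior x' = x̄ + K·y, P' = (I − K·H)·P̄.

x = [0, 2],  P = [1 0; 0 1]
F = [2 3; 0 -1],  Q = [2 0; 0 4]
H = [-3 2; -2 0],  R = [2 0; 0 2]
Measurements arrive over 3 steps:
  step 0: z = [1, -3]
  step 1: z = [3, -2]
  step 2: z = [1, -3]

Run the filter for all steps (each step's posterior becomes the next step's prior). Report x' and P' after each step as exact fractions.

step 0: x̄ = F·x = [6, -2]
step 0: P̄ = F·P·Fᵀ + Q = [15 -3; -3 5]
step 0: y = z − H·x̄ = [23, 9]
step 0: S = H·P̄·Hᵀ + R = [193 102; 102 62]
step 0: K = P̄·Hᵀ·S⁻¹ = [-51/781 -294/781; 283/781 -390/781]
step 0: x' = x̄ + K·y = [867/781, 1437/781]
step 0: P' = (I − K·H)·P̄ = [294/781 390/781; 390/781 868/781]
step 1: x̄ = F·x = [6045/781, -1437/781]
step 1: P̄ = F·P·Fᵀ + Q = [15230/781 -3384/781; -3384/781 3992/781]
step 1: y = z − H·x̄ = [23352/781, 10528/781]
step 1: S = H·P̄·Hᵀ + R = [195208/781 104916/781; 104916/781 62482/781]
step 1: K = P̄·Hᵀ·S⁻¹ = [-3747/54400 -70799/190400; 4837/13600 -23271/47600]
step 1: x' = x̄ + K·y = [4543/6800, 3747/1700]
step 1: P' = (I − K·H)·P̄ = [70799/190400 23271/47600; 23271/47600 12959/11900]
step 2: x̄ = F·x = [1081/136, -3747/1700]
step 2: P̄ = F·P·Fᵀ + Q = [36471/1904 -4041/952; -4041/952 60559/11900]
step 2: y = z − H·x̄ = [99463/3400, 877/68]
step 2: S = H·P̄·Hᵀ + R = [11694719/47600 125577/952; 125577/952 37423/476]
step 2: K = P̄·Hᵀ·S⁻¹ = [-3139425/45600731 -16953006/45600731; 16220078/45600731 -22290084/45600731]
step 2: x' = x̄ + K·y = [51974651/45600731, 86513399/45600731]
step 2: P' = (I − K·H)·P̄ = [16953006/45600731 22290084/45600731; 22290084/45600731 49655204/45600731]

step 0: x' = [867/781, 1437/781], P' = [294/781 390/781; 390/781 868/781]
step 1: x' = [4543/6800, 3747/1700], P' = [70799/190400 23271/47600; 23271/47600 12959/11900]
step 2: x' = [51974651/45600731, 86513399/45600731], P' = [16953006/45600731 22290084/45600731; 22290084/45600731 49655204/45600731]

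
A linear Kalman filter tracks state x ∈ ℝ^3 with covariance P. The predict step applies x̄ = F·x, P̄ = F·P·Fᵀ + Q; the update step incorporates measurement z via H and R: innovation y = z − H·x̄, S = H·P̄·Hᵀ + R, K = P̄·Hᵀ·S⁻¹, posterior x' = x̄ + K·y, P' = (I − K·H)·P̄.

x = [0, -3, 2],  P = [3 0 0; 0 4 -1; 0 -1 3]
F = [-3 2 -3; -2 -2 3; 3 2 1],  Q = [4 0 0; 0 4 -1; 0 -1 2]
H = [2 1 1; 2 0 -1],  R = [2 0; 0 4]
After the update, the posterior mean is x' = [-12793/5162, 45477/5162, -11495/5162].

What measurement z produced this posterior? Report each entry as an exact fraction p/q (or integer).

x̄ = F·x = [-12, 12, -4]
P̄ = F·P·Fᵀ + Q = [86 -37 -16; -37 71 -30; -16 -30 44]
S = H·P̄·Hᵀ + R = [189 256; 256 456]
K = P̄·Hᵀ·S⁻¹ = [767/2581 1267/5162; -473/2581 33/5162; 1406/2581 -2439/5162]
x' − x̄ = [49151/5162, -16467/5162, 9153/5162] = K·y
y = (KᵀK)⁻¹·Kᵀ·(x' − x̄) = [18, 17]
z = y + H·x̄ = [18, 17] + [-16, -20] = [2, -3]

z = [2, -3]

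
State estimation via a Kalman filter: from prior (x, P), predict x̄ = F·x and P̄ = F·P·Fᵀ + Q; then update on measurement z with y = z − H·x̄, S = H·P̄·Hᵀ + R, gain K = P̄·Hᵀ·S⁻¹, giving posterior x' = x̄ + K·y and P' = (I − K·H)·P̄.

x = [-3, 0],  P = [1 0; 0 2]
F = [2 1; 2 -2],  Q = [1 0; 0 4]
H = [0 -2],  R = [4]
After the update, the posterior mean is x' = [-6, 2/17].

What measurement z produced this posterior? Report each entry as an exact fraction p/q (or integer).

x̄ = F·x = [-6, -6]
P̄ = F·P·Fᵀ + Q = [7 0; 0 16]
S = H·P̄·Hᵀ + R = [68]
K = P̄·Hᵀ·S⁻¹ = [0; -8/17]
x' − x̄ = [0, 104/17] = K·y
y = (KᵀK)⁻¹·Kᵀ·(x' − x̄) = [-13]
z = y + H·x̄ = [-13] + [12] = [-1]

z = [-1]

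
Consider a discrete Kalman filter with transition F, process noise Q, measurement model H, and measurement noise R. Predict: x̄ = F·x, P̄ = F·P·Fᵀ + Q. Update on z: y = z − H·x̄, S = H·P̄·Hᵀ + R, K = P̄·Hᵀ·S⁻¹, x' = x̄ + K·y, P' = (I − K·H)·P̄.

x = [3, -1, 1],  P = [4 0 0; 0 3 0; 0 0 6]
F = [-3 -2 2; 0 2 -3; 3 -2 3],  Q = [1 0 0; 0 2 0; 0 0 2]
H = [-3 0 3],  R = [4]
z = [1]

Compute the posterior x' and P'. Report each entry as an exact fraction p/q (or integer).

x' = [3343/1381, -3881/1381, 3878/1381]
P' = [67324/1381 -76170/1381 67080/1381; -76170/1381 90992/1381 -76242/1381; 67080/1381 -76242/1381 67448/1381]

x̄ = F·x = [-5, -5, 14]
P̄ = F·P·Fᵀ + Q = [73 -48 12; -48 68 -66; 12 -66 104]
y = z − H·x̄ = [-56]
S = H·P̄·Hᵀ + R = [1381]
K = P̄·Hᵀ·S⁻¹ = [-183/1381; -54/1381; 276/1381]
x' = x̄ + K·y = [3343/1381, -3881/1381, 3878/1381]
P' = (I − K·H)·P̄ = [67324/1381 -76170/1381 67080/1381; -76170/1381 90992/1381 -76242/1381; 67080/1381 -76242/1381 67448/1381]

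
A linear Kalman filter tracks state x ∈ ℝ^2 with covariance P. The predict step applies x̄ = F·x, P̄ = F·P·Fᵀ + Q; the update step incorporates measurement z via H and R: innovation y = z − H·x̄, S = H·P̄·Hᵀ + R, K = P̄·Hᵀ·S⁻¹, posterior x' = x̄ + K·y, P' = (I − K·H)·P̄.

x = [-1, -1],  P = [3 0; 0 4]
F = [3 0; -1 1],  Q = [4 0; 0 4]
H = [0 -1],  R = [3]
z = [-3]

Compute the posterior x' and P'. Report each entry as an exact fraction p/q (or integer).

x̄ = F·x = [-3, 0]
P̄ = F·P·Fᵀ + Q = [31 -9; -9 11]
y = z − H·x̄ = [-3]
S = H·P̄·Hᵀ + R = [14]
K = P̄·Hᵀ·S⁻¹ = [9/14; -11/14]
x' = x̄ + K·y = [-69/14, 33/14]
P' = (I − K·H)·P̄ = [353/14 -27/14; -27/14 33/14]

x' = [-69/14, 33/14]
P' = [353/14 -27/14; -27/14 33/14]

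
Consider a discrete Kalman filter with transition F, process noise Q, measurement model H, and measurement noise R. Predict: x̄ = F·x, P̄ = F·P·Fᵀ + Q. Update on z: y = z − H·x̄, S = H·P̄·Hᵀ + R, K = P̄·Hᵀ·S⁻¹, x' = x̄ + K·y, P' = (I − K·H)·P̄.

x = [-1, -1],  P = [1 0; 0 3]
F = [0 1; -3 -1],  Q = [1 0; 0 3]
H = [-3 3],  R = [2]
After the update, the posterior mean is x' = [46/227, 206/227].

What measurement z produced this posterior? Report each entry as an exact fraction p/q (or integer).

z = [2]

x̄ = F·x = [-1, 4]
P̄ = F·P·Fᵀ + Q = [4 -3; -3 15]
S = H·P̄·Hᵀ + R = [227]
K = P̄·Hᵀ·S⁻¹ = [-21/227; 54/227]
x' − x̄ = [273/227, -702/227] = K·y
y = (KᵀK)⁻¹·Kᵀ·(x' − x̄) = [-13]
z = y + H·x̄ = [-13] + [15] = [2]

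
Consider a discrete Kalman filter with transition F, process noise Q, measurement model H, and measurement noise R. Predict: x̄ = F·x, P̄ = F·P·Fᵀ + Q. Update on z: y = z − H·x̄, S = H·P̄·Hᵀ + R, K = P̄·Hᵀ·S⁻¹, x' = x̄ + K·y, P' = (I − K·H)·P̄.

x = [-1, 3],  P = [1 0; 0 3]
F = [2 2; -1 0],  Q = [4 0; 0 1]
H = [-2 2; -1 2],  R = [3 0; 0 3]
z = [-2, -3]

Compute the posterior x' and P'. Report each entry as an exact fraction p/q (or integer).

x̄ = F·x = [4, 1]
P̄ = F·P·Fᵀ + Q = [20 -2; -2 2]
y = z − H·x̄ = [4, -1]
S = H·P̄·Hᵀ + R = [107 60; 60 39]
K = P̄·Hᵀ·S⁻¹ = [-92/191 24/191; -16/191 54/191]
x' = x̄ + K·y = [372/191, 73/191]
P' = (I − K·H)·P̄ = [348/191 210/191; 210/191 186/191]

x' = [372/191, 73/191]
P' = [348/191 210/191; 210/191 186/191]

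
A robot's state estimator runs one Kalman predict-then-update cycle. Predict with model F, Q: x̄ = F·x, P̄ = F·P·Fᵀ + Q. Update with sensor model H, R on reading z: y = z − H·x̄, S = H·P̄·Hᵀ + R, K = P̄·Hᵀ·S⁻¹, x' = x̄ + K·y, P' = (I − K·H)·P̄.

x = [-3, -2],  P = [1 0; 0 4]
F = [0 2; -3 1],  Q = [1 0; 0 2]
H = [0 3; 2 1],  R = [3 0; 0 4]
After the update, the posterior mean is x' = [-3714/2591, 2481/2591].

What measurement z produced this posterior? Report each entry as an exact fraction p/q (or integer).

x̄ = F·x = [-4, 7]
P̄ = F·P·Fᵀ + Q = [17 8; 8 15]
S = H·P̄·Hᵀ + R = [138 93; 93 119]
K = P̄·Hᵀ·S⁻¹ = [-350/2591 1188/2591; 824/2591 31/2591]
x' − x̄ = [6650/2591, -15656/2591] = K·y
y = (KᵀK)⁻¹·Kᵀ·(x' − x̄) = [-19, 0]
z = y + H·x̄ = [-19, 0] + [21, -1] = [2, -1]

z = [2, -1]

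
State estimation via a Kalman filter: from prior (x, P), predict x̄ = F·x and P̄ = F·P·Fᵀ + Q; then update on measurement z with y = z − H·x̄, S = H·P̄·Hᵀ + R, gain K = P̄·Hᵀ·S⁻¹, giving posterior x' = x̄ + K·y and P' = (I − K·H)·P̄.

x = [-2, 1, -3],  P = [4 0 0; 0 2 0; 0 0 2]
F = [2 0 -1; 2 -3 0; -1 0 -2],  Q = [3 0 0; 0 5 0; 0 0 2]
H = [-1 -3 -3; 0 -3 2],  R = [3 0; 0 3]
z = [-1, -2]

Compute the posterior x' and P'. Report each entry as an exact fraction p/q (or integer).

x' = [132488/127673, 45076/127673, -34514/127673]
P' = [1600611/127673 -204387/127673 -317052/127673; -204387/127673 48086/127673 35430/127673; -317052/127673 35430/127673 92886/127673]

x̄ = F·x = [-1, -7, 8]
P̄ = F·P·Fᵀ + Q = [21 16 -4; 16 39 -8; -4 -8 14]
y = z − H·x̄ = [1, -39]
S = H·P̄·Hᵀ + R = [429 299; 299 506]
K = P̄·Hᵀ·S⁻¹ = [-526/5551 -537/9821; -669/5551 -1882/9821; -984/5551 2038/9821]
x' = x̄ + K·y = [132488/127673, 45076/127673, -34514/127673]
P' = (I − K·H)·P̄ = [1600611/127673 -204387/127673 -317052/127673; -204387/127673 48086/127673 35430/127673; -317052/127673 35430/127673 92886/127673]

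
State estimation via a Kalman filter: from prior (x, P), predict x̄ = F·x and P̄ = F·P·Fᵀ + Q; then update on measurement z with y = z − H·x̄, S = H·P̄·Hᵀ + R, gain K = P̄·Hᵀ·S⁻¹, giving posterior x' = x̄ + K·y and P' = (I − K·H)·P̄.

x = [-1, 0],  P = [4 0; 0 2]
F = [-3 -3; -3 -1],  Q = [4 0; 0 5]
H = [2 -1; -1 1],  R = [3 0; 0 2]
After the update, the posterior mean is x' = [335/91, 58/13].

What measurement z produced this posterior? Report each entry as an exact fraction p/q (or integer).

x̄ = F·x = [3, 3]
P̄ = F·P·Fᵀ + Q = [58 42; 42 43]
S = H·P̄·Hᵀ + R = [110 -33; -33 19]
K = P̄·Hᵀ·S⁻¹ = [878/1001 62/91; 116/143 19/13]
x' − x̄ = [62/91, 19/13] = K·y
y = (KᵀK)⁻¹·Kᵀ·(x' − x̄) = [0, 1]
z = y + H·x̄ = [0, 1] + [3, 0] = [3, 1]

z = [3, 1]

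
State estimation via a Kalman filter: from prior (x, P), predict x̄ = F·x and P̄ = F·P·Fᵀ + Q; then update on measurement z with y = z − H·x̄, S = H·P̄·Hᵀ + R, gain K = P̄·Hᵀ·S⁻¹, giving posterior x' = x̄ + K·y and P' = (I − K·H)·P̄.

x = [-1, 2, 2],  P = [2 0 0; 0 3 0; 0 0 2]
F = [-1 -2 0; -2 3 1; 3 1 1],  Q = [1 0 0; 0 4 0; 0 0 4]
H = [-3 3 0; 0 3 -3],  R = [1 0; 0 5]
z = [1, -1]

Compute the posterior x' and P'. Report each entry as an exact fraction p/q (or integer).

x' = [199905/323879, 312212/323879, 409925/323879]
P' = [438042/323879 420419/323879 370569/323879; 420419/323879 438712/323879 388642/323879; 370569/323879 388642/323879 516402/323879]

x̄ = F·x = [-3, 10, 1]
P̄ = F·P·Fᵀ + Q = [15 -14 -12; -14 41 -1; -12 -1 27]
y = z − H·x̄ = [-38, -28]
S = H·P̄·Hᵀ + R = [757 396; 396 635]
K = P̄·Hᵀ·S⁻¹ = [-52869/323879 29910/323879; 54879/323879 30042/323879; 54219/323879 -76656/323879]
x' = x̄ + K·y = [199905/323879, 312212/323879, 409925/323879]
P' = (I − K·H)·P̄ = [438042/323879 420419/323879 370569/323879; 420419/323879 438712/323879 388642/323879; 370569/323879 388642/323879 516402/323879]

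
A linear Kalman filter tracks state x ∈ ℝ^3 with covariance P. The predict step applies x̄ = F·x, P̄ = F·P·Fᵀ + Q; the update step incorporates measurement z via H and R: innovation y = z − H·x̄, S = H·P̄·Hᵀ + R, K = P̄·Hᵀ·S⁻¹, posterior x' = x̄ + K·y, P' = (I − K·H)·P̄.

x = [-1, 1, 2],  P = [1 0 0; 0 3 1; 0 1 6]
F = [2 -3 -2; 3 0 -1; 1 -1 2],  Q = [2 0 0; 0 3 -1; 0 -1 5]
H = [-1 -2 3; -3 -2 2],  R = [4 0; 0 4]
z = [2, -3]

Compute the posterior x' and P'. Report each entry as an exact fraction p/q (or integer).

x̄ = F·x = [-9, -5, 2]
P̄ = F·P·Fᵀ + Q = [69 21 -17; 21 18 -9; -17 -9 29]
y = z − H·x̄ = [-23, -44]
S = H·P̄·Hᵀ + R = [700 898; 898 1341]
K = P̄·Hᵀ·S⁻¹ = [401/1438 -286/719; -3789/66148 -1617/33074; 12389/33074 -2582/16537]
x' = x̄ + K·y = [3003/1438, -101297/66148, 8417/33074]
P' = (I − K·H)·P̄ = [1154/719 -1521/719 -362/719; -1521/719 247005/33074 69411/16537; -362/719 69411/16537 51758/16537]

x' = [3003/1438, -101297/66148, 8417/33074]
P' = [1154/719 -1521/719 -362/719; -1521/719 247005/33074 69411/16537; -362/719 69411/16537 51758/16537]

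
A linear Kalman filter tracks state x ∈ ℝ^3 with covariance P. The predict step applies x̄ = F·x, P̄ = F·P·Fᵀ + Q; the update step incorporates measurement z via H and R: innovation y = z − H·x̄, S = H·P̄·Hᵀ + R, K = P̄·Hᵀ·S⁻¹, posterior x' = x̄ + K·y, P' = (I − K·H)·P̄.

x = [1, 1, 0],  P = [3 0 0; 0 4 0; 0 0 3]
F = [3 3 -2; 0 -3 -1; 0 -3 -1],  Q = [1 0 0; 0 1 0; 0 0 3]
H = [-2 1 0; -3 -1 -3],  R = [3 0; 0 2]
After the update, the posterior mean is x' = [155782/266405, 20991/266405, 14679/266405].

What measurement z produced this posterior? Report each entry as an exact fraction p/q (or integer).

z = [-1, -2]

x̄ = F·x = [6, -3, -3]
P̄ = F·P·Fᵀ + Q = [76 -30 -30; -30 40 39; -30 39 42]
S = H·P̄·Hᵀ + R = [467 149; 149 618]
K = P̄·Hᵀ·S⁻¹ = [-96384/266405 -23318/266405; 71783/266405 -46189/266405; 72357/266405 -49776/266405]
x' − x̄ = [-1442648/266405, 820206/266405, 813894/266405] = K·y
y = (KᵀK)⁻¹·Kᵀ·(x' − x̄) = [14, 4]
z = y + H·x̄ = [14, 4] + [-15, -6] = [-1, -2]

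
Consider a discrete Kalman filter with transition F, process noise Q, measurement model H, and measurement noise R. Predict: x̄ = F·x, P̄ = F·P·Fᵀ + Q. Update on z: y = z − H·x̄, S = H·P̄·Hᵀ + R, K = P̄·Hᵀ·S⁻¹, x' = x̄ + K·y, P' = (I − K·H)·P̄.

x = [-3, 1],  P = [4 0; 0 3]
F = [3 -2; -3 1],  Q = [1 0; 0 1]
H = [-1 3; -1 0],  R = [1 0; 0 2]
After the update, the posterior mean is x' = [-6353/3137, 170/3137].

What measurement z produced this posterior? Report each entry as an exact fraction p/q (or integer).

x̄ = F·x = [-11, 10]
P̄ = F·P·Fᵀ + Q = [49 -42; -42 40]
S = H·P̄·Hᵀ + R = [662 175; 175 51]
K = P̄·Hᵀ·S⁻¹ = [-350/3137 -1813/3137; 912/3137 -546/3137]
x' − x̄ = [28154/3137, -31200/3137] = K·y
y = (KᵀK)⁻¹·Kᵀ·(x' − x̄) = [-39, -8]
z = y + H·x̄ = [-39, -8] + [41, 11] = [2, 3]

z = [2, 3]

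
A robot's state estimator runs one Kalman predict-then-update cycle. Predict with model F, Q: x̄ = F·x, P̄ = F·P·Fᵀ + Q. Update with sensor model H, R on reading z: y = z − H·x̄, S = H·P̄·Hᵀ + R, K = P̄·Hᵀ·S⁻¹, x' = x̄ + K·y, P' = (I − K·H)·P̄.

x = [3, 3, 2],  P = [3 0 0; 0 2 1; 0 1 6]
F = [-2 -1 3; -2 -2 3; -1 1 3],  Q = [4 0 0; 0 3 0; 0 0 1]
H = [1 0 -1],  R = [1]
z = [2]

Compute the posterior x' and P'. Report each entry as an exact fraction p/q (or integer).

x̄ = F·x = [-3, -6, 6]
P̄ = F·P·Fᵀ + Q = [66 61 58; 61 65 53; 58 53 66]
y = z − H·x̄ = [11]
S = H·P̄·Hᵀ + R = [17]
K = P̄·Hᵀ·S⁻¹ = [8/17; 8/17; -8/17]
x' = x̄ + K·y = [37/17, -14/17, 14/17]
P' = (I − K·H)·P̄ = [1058/17 973/17 1050/17; 973/17 1041/17 965/17; 1050/17 965/17 1058/17]

x' = [37/17, -14/17, 14/17]
P' = [1058/17 973/17 1050/17; 973/17 1041/17 965/17; 1050/17 965/17 1058/17]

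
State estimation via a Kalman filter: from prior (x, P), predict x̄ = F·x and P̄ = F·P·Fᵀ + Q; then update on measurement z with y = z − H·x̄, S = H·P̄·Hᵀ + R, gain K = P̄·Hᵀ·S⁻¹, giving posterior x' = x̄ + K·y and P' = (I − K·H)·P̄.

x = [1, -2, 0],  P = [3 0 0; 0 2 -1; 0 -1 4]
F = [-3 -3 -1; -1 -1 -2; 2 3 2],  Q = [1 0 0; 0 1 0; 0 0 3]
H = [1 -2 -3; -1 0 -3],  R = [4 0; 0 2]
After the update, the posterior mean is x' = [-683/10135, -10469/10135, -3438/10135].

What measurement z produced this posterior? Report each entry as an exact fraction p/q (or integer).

z = [3, 1]

x̄ = F·x = [3, 1, -4]
P̄ = F·P·Fᵀ + Q = [44 16 -35; 16 18 -20; -35 -20 37]
S = H·P̄·Hᵀ + R = [359 201; 201 169]
K = P̄·Hᵀ·S⁻¹ = [3756/10135 -809/10135; -1042/10135 3878/10135; -1319/10135 -2989/10135]
x' − x̄ = [-31088/10135, -20604/10135, 37102/10135] = K·y
y = (KᵀK)⁻¹·Kᵀ·(x' − x̄) = [-10, -8]
z = y + H·x̄ = [-10, -8] + [13, 9] = [3, 1]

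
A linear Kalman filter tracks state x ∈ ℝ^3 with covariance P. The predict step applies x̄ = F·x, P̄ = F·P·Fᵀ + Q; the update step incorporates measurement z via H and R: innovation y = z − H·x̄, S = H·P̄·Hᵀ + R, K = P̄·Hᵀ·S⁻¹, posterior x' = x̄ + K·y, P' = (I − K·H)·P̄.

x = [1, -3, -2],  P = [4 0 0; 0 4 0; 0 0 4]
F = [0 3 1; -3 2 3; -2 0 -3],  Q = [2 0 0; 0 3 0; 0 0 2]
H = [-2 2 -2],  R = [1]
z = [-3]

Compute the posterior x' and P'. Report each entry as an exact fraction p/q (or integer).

x' = [-4915/461, -5173/461, 440/461]
P' = [19218/461 14988/461 -4236/461; 14988/461 23995/461 8940/461; -4236/461 8940/461 13230/461]

x̄ = F·x = [-11, -15, 4]
P̄ = F·P·Fᵀ + Q = [42 36 -12; 36 91 -12; -12 -12 54]
y = z − H·x̄ = [13]
S = H·P̄·Hᵀ + R = [461]
K = P̄·Hᵀ·S⁻¹ = [12/461; 134/461; -108/461]
x' = x̄ + K·y = [-4915/461, -5173/461, 440/461]
P' = (I − K·H)·P̄ = [19218/461 14988/461 -4236/461; 14988/461 23995/461 8940/461; -4236/461 8940/461 13230/461]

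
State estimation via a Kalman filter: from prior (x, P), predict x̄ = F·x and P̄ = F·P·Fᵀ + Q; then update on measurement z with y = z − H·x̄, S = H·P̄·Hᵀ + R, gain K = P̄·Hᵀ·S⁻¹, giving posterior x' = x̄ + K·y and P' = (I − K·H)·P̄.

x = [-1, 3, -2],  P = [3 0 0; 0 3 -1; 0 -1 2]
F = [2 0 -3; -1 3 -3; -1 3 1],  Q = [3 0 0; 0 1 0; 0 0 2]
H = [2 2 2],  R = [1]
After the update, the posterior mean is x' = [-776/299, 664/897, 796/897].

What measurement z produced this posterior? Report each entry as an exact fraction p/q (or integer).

x̄ = F·x = [4, 16, 8]
P̄ = F·P·Fᵀ + Q = [33 21 -3; 21 67 30; -3 30 28]
S = H·P̄·Hᵀ + R = [897]
K = P̄·Hᵀ·S⁻¹ = [34/299; 236/897; 110/897]
x' − x̄ = [-1972/299, -13688/897, -6380/897] = K·y
y = (KᵀK)⁻¹·Kᵀ·(x' − x̄) = [-58]
z = y + H·x̄ = [-58] + [56] = [-2]

z = [-2]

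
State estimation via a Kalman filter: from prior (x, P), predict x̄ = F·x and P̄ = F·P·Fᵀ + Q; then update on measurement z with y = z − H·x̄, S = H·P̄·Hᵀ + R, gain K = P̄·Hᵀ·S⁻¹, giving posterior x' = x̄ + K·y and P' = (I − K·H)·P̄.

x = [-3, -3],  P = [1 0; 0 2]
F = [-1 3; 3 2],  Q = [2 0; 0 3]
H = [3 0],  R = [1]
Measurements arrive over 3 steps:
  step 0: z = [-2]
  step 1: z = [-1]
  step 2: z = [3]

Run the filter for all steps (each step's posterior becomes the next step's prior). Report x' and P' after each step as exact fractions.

step 0: x̄ = F·x = [-6, -15]
step 0: P̄ = F·P·Fᵀ + Q = [21 9; 9 20]
step 0: y = z − H·x̄ = [16]
step 0: S = H·P̄·Hᵀ + R = [190]
step 0: K = P̄·Hᵀ·S⁻¹ = [63/190; 27/190]
step 0: x' = x̄ + K·y = [-66/95, -1209/95]
step 0: P' = (I − K·H)·P̄ = [21/190 9/190; 9/190 3071/190]
step 1: x̄ = F·x = [-3561/95, -2616/95]
step 1: P̄ = F·P·Fᵀ + Q = [13993/95 9213/95; 9213/95 13151/190]
step 1: y = z − H·x̄ = [10588/95]
step 1: S = H·P̄·Hᵀ + R = [126032/95]
step 1: K = P̄·Hᵀ·S⁻¹ = [41979/126032; 27639/126032]
step 1: x' = x̄ + K·y = [-11385/31508, -97521/31508]
step 1: P' = (I − K·H)·P̄ = [13993/126032 9213/126032; 9213/126032 682201/126032]
step 2: x̄ = F·x = [-140589/15754, -229197/31508]
step 2: P̄ = F·P·Fᵀ + Q = [1587647/31508 2057859/63016; 2057859/63016 3343393/126032]
step 2: y = z − H·x̄ = [469029/15754]
step 2: S = H·P̄·Hᵀ + R = [14320331/31508]
step 2: K = P̄·Hᵀ·S⁻¹ = [4762941/14320331; 6173577/28640662]
step 2: x' = x̄ + K·y = [14007645/14320331, -24539181/28640662]
step 2: P' = (I − K·H)·P̄ = [1587647/14320331 2057859/28640662; 2057859/28640662 619870601/114562648]

step 0: x' = [-66/95, -1209/95], P' = [21/190 9/190; 9/190 3071/190]
step 1: x' = [-11385/31508, -97521/31508], P' = [13993/126032 9213/126032; 9213/126032 682201/126032]
step 2: x' = [14007645/14320331, -24539181/28640662], P' = [1587647/14320331 2057859/28640662; 2057859/28640662 619870601/114562648]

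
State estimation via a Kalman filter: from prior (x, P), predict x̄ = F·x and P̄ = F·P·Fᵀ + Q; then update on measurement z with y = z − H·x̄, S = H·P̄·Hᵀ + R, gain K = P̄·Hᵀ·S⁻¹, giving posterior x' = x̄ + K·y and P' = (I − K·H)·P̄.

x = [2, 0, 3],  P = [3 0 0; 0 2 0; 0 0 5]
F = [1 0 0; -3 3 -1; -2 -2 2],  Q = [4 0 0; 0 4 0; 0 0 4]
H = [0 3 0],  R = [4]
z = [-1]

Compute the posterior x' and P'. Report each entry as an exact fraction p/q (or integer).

x' = [139/245, -99/245, 334/245]
P' = [2701/490 -18/245 -1632/245; -18/245 108/245 -8/245; -1632/245 -8/245 10708/245]

x̄ = F·x = [2, -9, 2]
P̄ = F·P·Fᵀ + Q = [7 -9 -6; -9 54 -4; -6 -4 44]
y = z − H·x̄ = [26]
S = H·P̄·Hᵀ + R = [490]
K = P̄·Hᵀ·S⁻¹ = [-27/490; 81/245; -6/245]
x' = x̄ + K·y = [139/245, -99/245, 334/245]
P' = (I − K·H)·P̄ = [2701/490 -18/245 -1632/245; -18/245 108/245 -8/245; -1632/245 -8/245 10708/245]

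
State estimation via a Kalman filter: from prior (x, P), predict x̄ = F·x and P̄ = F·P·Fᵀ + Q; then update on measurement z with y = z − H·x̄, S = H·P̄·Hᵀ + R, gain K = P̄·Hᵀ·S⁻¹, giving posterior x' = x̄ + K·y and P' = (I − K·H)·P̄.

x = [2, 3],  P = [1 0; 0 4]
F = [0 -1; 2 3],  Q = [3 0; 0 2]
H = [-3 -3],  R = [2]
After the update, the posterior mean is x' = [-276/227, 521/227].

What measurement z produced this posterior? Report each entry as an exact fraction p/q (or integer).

x̄ = F·x = [-3, 13]
P̄ = F·P·Fᵀ + Q = [7 -12; -12 42]
S = H·P̄·Hᵀ + R = [227]
K = P̄·Hᵀ·S⁻¹ = [15/227; -90/227]
x' − x̄ = [405/227, -2430/227] = K·y
y = (KᵀK)⁻¹·Kᵀ·(x' − x̄) = [27]
z = y + H·x̄ = [27] + [-30] = [-3]

z = [-3]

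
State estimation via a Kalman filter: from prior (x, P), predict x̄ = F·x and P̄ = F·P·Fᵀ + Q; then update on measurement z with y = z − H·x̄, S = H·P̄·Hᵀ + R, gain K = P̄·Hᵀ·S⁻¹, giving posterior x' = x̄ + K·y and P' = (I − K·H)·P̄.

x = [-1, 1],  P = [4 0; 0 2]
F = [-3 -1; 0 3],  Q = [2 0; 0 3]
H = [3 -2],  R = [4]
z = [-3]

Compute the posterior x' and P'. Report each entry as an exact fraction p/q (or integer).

x̄ = F·x = [2, 3]
P̄ = F·P·Fᵀ + Q = [40 -6; -6 21]
y = z − H·x̄ = [-3]
S = H·P̄·Hᵀ + R = [520]
K = P̄·Hᵀ·S⁻¹ = [33/130; -3/26]
x' = x̄ + K·y = [161/130, 87/26]
P' = (I − K·H)·P̄ = [422/65 120/13; 120/13 183/13]

x' = [161/130, 87/26]
P' = [422/65 120/13; 120/13 183/13]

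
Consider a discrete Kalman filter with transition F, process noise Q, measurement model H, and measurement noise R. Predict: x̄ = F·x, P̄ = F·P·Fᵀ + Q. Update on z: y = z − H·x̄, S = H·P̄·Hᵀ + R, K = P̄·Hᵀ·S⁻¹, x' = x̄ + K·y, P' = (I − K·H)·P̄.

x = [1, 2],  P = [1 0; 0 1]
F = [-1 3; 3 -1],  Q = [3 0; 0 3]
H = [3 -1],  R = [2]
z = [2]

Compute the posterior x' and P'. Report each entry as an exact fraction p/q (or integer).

x' = [25/14, 45/14]
P' = [53/56 129/56; 129/56 1223/168]

x̄ = F·x = [5, 1]
P̄ = F·P·Fᵀ + Q = [13 -6; -6 13]
y = z − H·x̄ = [-12]
S = H·P̄·Hᵀ + R = [168]
K = P̄·Hᵀ·S⁻¹ = [15/56; -31/168]
x' = x̄ + K·y = [25/14, 45/14]
P' = (I − K·H)·P̄ = [53/56 129/56; 129/56 1223/168]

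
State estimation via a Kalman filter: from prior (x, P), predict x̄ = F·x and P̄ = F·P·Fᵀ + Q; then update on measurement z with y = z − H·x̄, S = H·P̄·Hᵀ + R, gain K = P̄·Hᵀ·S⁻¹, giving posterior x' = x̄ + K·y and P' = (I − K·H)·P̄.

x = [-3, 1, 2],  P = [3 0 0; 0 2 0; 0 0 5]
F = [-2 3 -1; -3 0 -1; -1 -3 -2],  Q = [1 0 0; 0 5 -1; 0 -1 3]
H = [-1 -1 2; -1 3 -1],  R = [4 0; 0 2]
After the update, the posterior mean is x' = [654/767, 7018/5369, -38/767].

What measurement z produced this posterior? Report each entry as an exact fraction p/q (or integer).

x̄ = F·x = [7, 7, -4]
P̄ = F·P·Fᵀ + Q = [36 23 -2; 23 37 18; -2 18 44]
S = H·P̄·Hᵀ + R = [235 -81; -81 165]
K = P̄·Hᵀ·S⁻¹ = [-180/767 223/2301; 285/5369 7253/16107; 306/767 206/767]
x' − x̄ = [-4715/767, -30565/5369, 3030/767] = K·y
y = (KᵀK)⁻¹·Kᵀ·(x' − x̄) = [20, -15]
z = y + H·x̄ = [20, -15] + [-22, 18] = [-2, 3]

z = [-2, 3]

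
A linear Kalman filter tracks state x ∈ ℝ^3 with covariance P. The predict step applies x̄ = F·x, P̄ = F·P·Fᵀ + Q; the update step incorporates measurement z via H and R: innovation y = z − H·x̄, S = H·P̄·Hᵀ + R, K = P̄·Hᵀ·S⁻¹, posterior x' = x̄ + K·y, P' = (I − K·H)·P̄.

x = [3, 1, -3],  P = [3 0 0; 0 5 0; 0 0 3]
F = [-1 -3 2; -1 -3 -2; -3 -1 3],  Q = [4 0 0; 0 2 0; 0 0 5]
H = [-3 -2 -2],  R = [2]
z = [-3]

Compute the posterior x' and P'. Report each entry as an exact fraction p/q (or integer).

x̄ = F·x = [-12, 0, -19]
P̄ = F·P·Fᵀ + Q = [64 36 42; 36 62 6; 42 6 64]
y = z − H·x̄ = [-77]
S = H·P̄·Hᵀ + R = [2066]
K = P̄·Hᵀ·S⁻¹ = [-174/1033; -122/1033; -133/1033]
x' = x̄ + K·y = [1002/1033, 9394/1033, -9386/1033]
P' = (I − K·H)·P̄ = [5560/1033 -5268/1033 -2898/1033; -5268/1033 34278/1033 -26254/1033; -2898/1033 -26254/1033 30734/1033]

x' = [1002/1033, 9394/1033, -9386/1033]
P' = [5560/1033 -5268/1033 -2898/1033; -5268/1033 34278/1033 -26254/1033; -2898/1033 -26254/1033 30734/1033]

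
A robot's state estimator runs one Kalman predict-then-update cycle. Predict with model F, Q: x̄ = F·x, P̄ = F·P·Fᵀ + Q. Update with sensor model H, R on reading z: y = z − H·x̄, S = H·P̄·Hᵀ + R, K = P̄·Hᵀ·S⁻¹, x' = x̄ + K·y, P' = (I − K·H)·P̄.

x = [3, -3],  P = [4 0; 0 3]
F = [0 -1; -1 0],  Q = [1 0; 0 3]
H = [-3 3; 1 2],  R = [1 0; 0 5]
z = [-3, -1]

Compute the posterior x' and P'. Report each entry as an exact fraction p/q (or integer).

x̄ = F·x = [3, -3]
P̄ = F·P·Fᵀ + Q = [4 0; 0 7]
y = z − H·x̄ = [15, 2]
S = H·P̄·Hᵀ + R = [100 30; 30 37]
K = P̄·Hᵀ·S⁻¹ = [-141/700 19/70; 51/400 11/40]
x' = x̄ + K·y = [73/140, -43/80]
P' = (I − K·H)·P̄ = [87/175 43/100; 43/100 189/400]

x' = [73/140, -43/80]
P' = [87/175 43/100; 43/100 189/400]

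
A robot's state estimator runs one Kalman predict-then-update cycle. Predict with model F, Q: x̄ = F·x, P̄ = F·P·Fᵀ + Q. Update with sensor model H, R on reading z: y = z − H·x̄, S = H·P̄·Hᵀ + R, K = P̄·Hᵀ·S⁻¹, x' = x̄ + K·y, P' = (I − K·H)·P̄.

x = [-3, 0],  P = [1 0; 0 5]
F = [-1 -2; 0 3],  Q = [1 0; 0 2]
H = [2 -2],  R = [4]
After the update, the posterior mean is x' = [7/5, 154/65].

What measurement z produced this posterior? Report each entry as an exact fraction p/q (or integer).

x̄ = F·x = [3, 0]
P̄ = F·P·Fᵀ + Q = [22 -30; -30 47]
S = H·P̄·Hᵀ + R = [520]
K = P̄·Hᵀ·S⁻¹ = [1/5; -77/260]
x' − x̄ = [-8/5, 154/65] = K·y
y = (KᵀK)⁻¹·Kᵀ·(x' − x̄) = [-8]
z = y + H·x̄ = [-8] + [6] = [-2]

z = [-2]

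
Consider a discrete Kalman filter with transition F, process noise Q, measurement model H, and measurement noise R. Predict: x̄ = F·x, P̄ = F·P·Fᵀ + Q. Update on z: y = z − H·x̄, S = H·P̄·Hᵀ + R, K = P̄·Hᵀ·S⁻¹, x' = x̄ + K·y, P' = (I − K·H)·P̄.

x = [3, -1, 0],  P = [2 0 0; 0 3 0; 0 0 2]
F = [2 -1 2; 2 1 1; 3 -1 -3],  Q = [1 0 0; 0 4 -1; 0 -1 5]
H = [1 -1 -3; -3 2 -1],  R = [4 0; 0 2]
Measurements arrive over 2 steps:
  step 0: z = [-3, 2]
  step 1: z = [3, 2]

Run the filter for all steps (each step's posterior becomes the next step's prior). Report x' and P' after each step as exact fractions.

step 0: x' = [187781/71539, 355699/71539, 19125/71539], P' = [576211/71539 804344/71539 -82387/71539; 804344/71539 1153842/71539 -112194/71539; -82387/71539 -112194/71539 37833/71539]
step 1: x' = [2392007118/3717965363, 5354757141/3717965363, -681468320/531137909], P' = [11767614080/3717965363 16785585548/3717965363 -217475720/531137909; 16785585548/3717965363 25587205678/3717965363 -285584006/531137909; -217475720/531137909 -285584006/531137909 218661310/531137909]

step 0: x̄ = F·x = [7, 5, 10]
step 0: P̄ = F·P·Fᵀ + Q = [20 9 3; 9 17 2; 3 2 44]
step 0: y = z − H·x̄ = [25, 23]
step 0: S = H·P̄·Hᵀ + R = [413 97; 97 196]
step 0: K = P̄·Hᵀ·S⁻¹ = [4757/71539 -18779/71539; -3229/71539 3423/71539; -20923/71539 -7530/71539]
step 0: x' = x̄ + K·y = [187781/71539, 355699/71539, 19125/71539]
step 0: P' = (I − K·H)·P̄ = [576211/71539 804344/71539 -82387/71539; 804344/71539 1153842/71539 -112194/71539; -82387/71539 -112194/71539 37833/71539]
step 1: x̄ = F·x = [58113/71539, 57722/5503, 150269/71539]
step 1: P̄ = F·P·Fᵀ + Q = [253861/71539 47704/5503 250196/71539; 47704/5503 495855/5503 278359/5503; 250196/71539 278359/5503 3021671/71539]
step 1: y = z − H·x̄ = [1357697/71539, -1033086/71539]
step 1: S = H·P̄·Hᵀ + R = [53151693/71539 -17579807/71539; -17579807/71539 10818642/71539]
step 1: K = P̄·Hᵀ·S⁻¹ = [-112745337/3717965363 -14952936/531137909; -701089001/3717965363 201195911/531137909; -146968911/531137909 -68701081/531137909]
step 1: x' = x̄ + K·y = [2392007118/3717965363, 5354757141/3717965363, -681468320/531137909]
step 1: P' = (I − K·H)·P̄ = [11767614080/3717965363 16785585548/3717965363 -217475720/531137909; 16785585548/3717965363 25587205678/3717965363 -285584006/531137909; -217475720/531137909 -285584006/531137909 218661310/531137909]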